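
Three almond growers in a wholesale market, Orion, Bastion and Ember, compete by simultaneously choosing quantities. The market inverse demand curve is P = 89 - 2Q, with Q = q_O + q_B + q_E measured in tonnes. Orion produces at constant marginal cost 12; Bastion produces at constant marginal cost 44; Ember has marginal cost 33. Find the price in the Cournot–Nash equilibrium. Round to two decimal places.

Orion's profit: π_O = (89 - 2Q)q_O - (12q_O). Setting ∂π_O/∂q_O = 0: 77 - 4q_O - 2(q_B + q_E) = 0.
Bastion's profit: π_B = (89 - 2Q)q_B - (44q_B). Setting ∂π_B/∂q_B = 0: 45 - 4q_B - 2(q_O + q_E) = 0.
Ember's profit: π_E = (89 - 2Q)q_E - (33q_E). Setting ∂π_E/∂q_E = 0: 56 - 4q_E - 2(q_O + q_B) = 0.
Adding the 3 conditions: 178 − 4Q − 4Q = 0, i.e. Q = 89/4.
Back-substituting: q_O = (77 − 89/2)/2 = 65/4, q_B = (45 − 89/2)/2 = 1/4, q_E = (56 − 89/2)/2 = 23/4.
Total output Q = 89/4, so price P = 89 - 2·(89/4) = 89/2.

44.50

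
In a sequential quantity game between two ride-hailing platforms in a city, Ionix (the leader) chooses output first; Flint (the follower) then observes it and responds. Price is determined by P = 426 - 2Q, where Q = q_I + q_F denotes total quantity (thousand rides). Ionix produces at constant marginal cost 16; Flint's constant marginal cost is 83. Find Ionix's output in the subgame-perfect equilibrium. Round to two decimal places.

Solve by backward induction. Given q_I, the follower Flint maximises π_F = (426 - 2q_I - 2q_F)q_F - 83q_F.
Follower FOC: 343 - 2q_I - 4q_F = 0, so q_F(q_I) = (343 - 2q_I)/4.
The leader anticipates this reaction. Substituting into P = 426 - 2Q gives P = 509/2 - q_I, so π_I = (509/2 - q_I)q_I - 16q_I.
The leader's first-order condition 477/2 - 2q_I = 0 yields q_I = 477/4.
Then q_F = (343 - 2·(477/4))/4 = 209/8.

119.25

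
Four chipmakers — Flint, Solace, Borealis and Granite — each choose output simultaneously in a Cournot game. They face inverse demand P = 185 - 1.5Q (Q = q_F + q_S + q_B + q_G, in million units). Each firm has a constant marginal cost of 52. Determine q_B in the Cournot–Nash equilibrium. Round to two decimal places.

17.73

A representative firm's profit is π_i = q_i(185 - 1.5Q) - 52q_i.
First-order condition (treating rivals' output as given): 133 - 3q_i - (3/2)·Σ_{j≠i} q_j = 0.
With identical firms every q_j equals q_i, so Σ_{j≠i} q_j = 3q_i and 133 = (15/2)q_i, giving q_i = 266/15.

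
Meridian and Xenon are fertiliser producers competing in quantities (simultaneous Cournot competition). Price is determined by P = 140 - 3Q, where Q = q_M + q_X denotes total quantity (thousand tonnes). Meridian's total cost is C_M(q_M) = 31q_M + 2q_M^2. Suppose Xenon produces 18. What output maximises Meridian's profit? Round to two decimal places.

With the rival's output fixed at 18, Meridian's profit is π_M = (140 - 3·18 - 3q_M)q_M - (31q_M + 2q_M²) = (86 - 3q_M)q_M - (31q_M + 2q_M²).
∂π_M/∂q_M = 55 - 10q_M = 0, so q_M = 11/2.

5.50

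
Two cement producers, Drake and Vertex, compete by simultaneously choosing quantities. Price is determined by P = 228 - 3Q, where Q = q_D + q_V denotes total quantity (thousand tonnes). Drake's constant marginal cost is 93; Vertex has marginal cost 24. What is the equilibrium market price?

115

Drake's profit: π_D = (228 - 3Q)q_D - (93q_D). Setting ∂π_D/∂q_D = 0: 135 - 6q_D - 3(q_V) = 0.
Vertex's profit: π_V = (228 - 3Q)q_V - (24q_V). Setting ∂π_V/∂q_V = 0: 204 - 6q_V - 3(q_D) = 0.
So q_D = (135 - 3q_V)/6 and q_V = (204 - 3q_D)/6.
Solving the pair: q_D = 22/3, q_V = 91/3.
Total output Q = 113/3, so price P = 228 - 3·(113/3) = 115.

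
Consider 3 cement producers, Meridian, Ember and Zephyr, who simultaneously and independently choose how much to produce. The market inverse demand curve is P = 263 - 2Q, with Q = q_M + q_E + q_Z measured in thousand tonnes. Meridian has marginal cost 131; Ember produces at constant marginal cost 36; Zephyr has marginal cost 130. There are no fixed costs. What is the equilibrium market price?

140

Meridian's profit: π_M = (263 - 2Q)q_M - (131q_M). Setting ∂π_M/∂q_M = 0: 132 - 4q_M - 2(q_E + q_Z) = 0.
Ember's first-order condition: 227 - 4q_E - 2(q_M + q_Z) = 0.
Zephyr's profit: π_Z = (263 - 2Q)q_Z - (130q_Z). Setting ∂π_Z/∂q_Z = 0: 133 - 4q_Z - 2(q_M + q_E) = 0.
Summing all 3 equations gives 492 − 8Q = 0, hence Q = 123/2.
Back-substituting: q_M = (132 − 123)/2 = 9/2, q_E = (227 − 123)/2 = 52, q_Z = (133 − 123)/2 = 5.
Total output Q = 123/2, so price P = 263 - 2·(123/2) = 140.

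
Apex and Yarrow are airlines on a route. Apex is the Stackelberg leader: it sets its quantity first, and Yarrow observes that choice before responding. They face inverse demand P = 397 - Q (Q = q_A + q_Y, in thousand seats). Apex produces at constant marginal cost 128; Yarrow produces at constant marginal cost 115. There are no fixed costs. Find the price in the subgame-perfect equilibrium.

Solve by backward induction. Given q_A, the follower Yarrow maximises π_Y = (397 - q_A - q_Y)q_Y - 115q_Y.
Setting the follower's marginal profit to zero, 282 - q_A - 2q_Y = 0, i.e. q_Y = (282 - q_A)/2.
The leader anticipates this reaction. Substituting into P = 397 - Q gives P = 256 - (1/2)q_A, so π_A = (256 - (1/2)q_A)q_A - 128q_A.
Leader FOC: 128 - q_A = 0, so q_A = 128.
Then q_Y = (282 - 128)/2 = 77.
Total output Q = 205, so price P = 397 - 205 = 192.

192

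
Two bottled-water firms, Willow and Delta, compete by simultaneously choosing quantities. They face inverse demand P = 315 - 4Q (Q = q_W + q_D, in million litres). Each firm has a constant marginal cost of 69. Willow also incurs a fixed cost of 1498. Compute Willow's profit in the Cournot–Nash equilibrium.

Each firm earns π_i = (315 - 4Q)q_i - 69q_i.
First-order condition (treating rivals' output as given): 246 - 8q_i - 4q_j = 0.
By symmetry each firm produces the same amount; substituting q_j = q_i yields q_i = 246/12 = 41/2.
Price P = 315 - 4·41 = 151.
Willow's profit: (151 - 69)·(41/2) - 1498 = 183.

183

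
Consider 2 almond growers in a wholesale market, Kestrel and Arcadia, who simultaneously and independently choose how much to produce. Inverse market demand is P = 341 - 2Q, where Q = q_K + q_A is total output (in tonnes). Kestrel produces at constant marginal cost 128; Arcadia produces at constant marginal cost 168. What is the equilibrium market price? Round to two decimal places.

Kestrel's profit: π_K = (341 - 2Q)q_K - (128q_K). Setting ∂π_K/∂q_K = 0: 213 - 4q_K - 2(q_A) = 0.
Arcadia's first-order condition: 173 - 4q_A - 2(q_K) = 0.
Rearranging gives the reaction functions q_K = (213 - 2q_A)/4 and q_A = (173 - 2q_K)/4.
Substituting one into the other gives q_K = 253/6 and q_A = 133/6.
Total output Q = 193/3, so price P = 341 - 2·(193/3) = 637/3.

212.33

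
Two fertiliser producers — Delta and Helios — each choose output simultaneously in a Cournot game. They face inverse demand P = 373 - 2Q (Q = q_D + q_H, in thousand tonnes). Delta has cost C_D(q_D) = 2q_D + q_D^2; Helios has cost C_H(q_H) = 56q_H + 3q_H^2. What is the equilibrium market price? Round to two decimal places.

221.71

Delta's profit: π_D = (373 - 2Q)q_D - (2q_D + q_D²). Setting ∂π_D/∂q_D = 0: 371 - 6q_D - 2(q_H) = 0.
Helios's profit: π_H = (373 - 2Q)q_H - (56q_H + 3q_H²). Setting ∂π_H/∂q_H = 0: 317 - 10q_H - 2(q_D) = 0.
Rearranging gives the reaction functions q_D = (371 - 2q_H)/6 and q_H = (317 - 2q_D)/10.
Solving the pair: q_D = 769/14, q_H = 145/7.
Total output Q = 1059/14, so price P = 373 - 2·(1059/14) = 1552/7.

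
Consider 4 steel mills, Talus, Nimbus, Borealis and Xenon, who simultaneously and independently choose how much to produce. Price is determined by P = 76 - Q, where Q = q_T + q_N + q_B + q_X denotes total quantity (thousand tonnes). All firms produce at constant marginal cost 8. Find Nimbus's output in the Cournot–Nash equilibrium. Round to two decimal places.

A representative firm's profit is π_i = q_i(76 - Q) - 8q_i.
Setting ∂π_i/∂q_i = 0 with rivals' quantities fixed: 68 - 2q_i - Σ_{j≠i} q_j = 0.
With identical firms every q_j equals q_i, so Σ_{j≠i} q_j = 3q_i and 68 = 5q_i, giving q_i = 68/5.

13.60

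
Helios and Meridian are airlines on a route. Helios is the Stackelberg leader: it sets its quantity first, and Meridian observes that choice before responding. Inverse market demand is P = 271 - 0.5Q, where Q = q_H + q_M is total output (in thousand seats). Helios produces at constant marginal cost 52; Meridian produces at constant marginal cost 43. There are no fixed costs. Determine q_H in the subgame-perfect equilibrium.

210

Solve by backward induction. Given q_H, the follower Meridian maximises π_M = (271 - (1/2)q_H - (1/2)q_M)q_M - 43q_M.
Follower FOC: 228 - (1/2)q_H - q_M = 0, so q_M(q_H) = (228 - (1/2)q_H).
The leader anticipates this reaction. Substituting into P = 271 - 0.5Q gives P = 157 - (1/4)q_H, so π_H = (157 - (1/4)q_H)q_H - 52q_H.
Maximising: ∂π_H/∂q_H = 105 - (1/2)q_H = 0, giving q_H = 210.
Then q_M = (228 - (1/2)·210) = 123.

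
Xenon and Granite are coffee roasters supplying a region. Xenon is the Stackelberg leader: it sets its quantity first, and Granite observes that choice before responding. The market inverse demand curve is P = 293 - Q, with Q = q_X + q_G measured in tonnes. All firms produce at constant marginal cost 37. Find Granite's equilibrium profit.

Solve by backward induction. Given q_X, the follower Granite maximises π_G = (293 - q_X - q_G)q_G - 37q_G.
∂π_G/∂q_G = 256 - q_X - 2q_G = 0 gives the reaction function q_G = (256 - q_X)/2.
The leader anticipates this reaction. Substituting into P = 293 - Q gives P = 165 - (1/2)q_X, so π_X = (165 - (1/2)q_X)q_X - 37q_X.
Maximising: ∂π_X/∂q_X = 128 - q_X = 0, giving q_X = 128.
Then q_G = (256 - 128)/2 = 64.
Price P = 293 - 192 = 101.
Granite's profit: (101 - 37)·64 = 4096.

4096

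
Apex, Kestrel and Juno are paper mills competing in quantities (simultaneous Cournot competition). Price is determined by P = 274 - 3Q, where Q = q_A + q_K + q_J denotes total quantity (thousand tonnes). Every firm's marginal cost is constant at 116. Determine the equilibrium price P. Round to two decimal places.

155.50

Each firm earns π_i = (274 - 3Q)q_i - 116q_i.
Setting ∂π_i/∂q_i = 0 with rivals' quantities fixed: 158 - 6q_i - 3·Σ_{j≠i} q_j = 0.
With identical firms every q_j equals q_i, so Σ_{j≠i} q_j = 2q_i and 158 = 12q_i, giving q_i = 79/6.
Total output Q = 79/2, so price P = 274 - 3·(79/2) = 311/2.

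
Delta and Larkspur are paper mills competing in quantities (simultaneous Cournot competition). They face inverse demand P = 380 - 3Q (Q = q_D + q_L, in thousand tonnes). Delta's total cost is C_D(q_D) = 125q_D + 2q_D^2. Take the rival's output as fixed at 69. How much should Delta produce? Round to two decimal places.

4.80

With the rival's output fixed at 69, Delta's profit is π_D = (380 - 3·69 - 3q_D)q_D - (125q_D + 2q_D²) = (173 - 3q_D)q_D - (125q_D + 2q_D²).
∂π_D/∂q_D = 48 - 10q_D = 0, so q_D = 24/5.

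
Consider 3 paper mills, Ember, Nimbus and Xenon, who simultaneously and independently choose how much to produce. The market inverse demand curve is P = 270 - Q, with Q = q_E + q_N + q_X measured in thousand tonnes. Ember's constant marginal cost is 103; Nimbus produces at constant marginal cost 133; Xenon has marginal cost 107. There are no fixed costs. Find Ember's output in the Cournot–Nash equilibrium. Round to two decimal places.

Ember's profit: π_E = (270 - Q)q_E - (103q_E). Setting ∂π_E/∂q_E = 0: 167 - 2q_E - (q_N + q_X) = 0.
Nimbus's profit: π_N = (270 - Q)q_N - (133q_N). Setting ∂π_N/∂q_N = 0: 137 - 2q_N - (q_E + q_X) = 0.
Xenon's first-order condition: 163 - 2q_X - (q_E + q_N) = 0.
Adding the 3 conditions: 467 − 2Q − 2Q = 0, i.e. Q = 467/4.
Back-substituting: q_E = (167 − 467/4) = 201/4, q_N = (137 − 467/4) = 81/4, q_X = (163 − 467/4) = 185/4.

50.25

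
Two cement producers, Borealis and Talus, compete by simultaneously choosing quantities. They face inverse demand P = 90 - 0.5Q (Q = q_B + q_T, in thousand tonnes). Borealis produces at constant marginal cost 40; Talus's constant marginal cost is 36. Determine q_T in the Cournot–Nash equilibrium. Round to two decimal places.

38.67

Borealis's profit: π_B = (90 - 0.5Q)q_B - (40q_B). Setting ∂π_B/∂q_B = 0: 50 - q_B - (1/2)(q_T) = 0.
Talus's profit: π_T = (90 - 0.5Q)q_T - (36q_T). Setting ∂π_T/∂q_T = 0: 54 - q_T - (1/2)(q_B) = 0.
So q_B = (50 - (1/2)q_T) and q_T = (54 - (1/2)q_B).
Substituting one into the other gives q_B = 92/3 and q_T = 116/3.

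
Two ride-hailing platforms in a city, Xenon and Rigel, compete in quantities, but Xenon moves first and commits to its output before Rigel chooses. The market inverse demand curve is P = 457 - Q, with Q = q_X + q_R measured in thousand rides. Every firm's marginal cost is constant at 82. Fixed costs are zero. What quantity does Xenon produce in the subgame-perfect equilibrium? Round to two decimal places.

The follower Rigel best-responds to any q_X: π_R = (457 - Q)q_R - 82q_R.
Setting the follower's marginal profit to zero, 375 - q_X - 2q_R = 0, i.e. q_R = (375 - q_X)/2.
Xenon substitutes q_R(q_X) into its own profit: π_X = q_X(457 - q_X - (375 - q_X)/2) - 82q_X = (539/2 - (1/2)q_X)q_X - 82q_X.
Leader FOC: 375/2 - q_X = 0, so q_X = 375/2.
Then q_R = (375 - 375/2)/2 = 375/4.

187.50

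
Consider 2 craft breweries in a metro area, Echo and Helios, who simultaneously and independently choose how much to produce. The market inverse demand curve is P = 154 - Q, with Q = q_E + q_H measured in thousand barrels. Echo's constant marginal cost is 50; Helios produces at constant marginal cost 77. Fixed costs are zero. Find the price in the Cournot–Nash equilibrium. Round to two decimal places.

Echo's profit: π_E = (154 - Q)q_E - (50q_E). Setting ∂π_E/∂q_E = 0: 104 - 2q_E - (q_H) = 0.
Helios's profit: π_H = (154 - Q)q_H - (77q_H). Setting ∂π_H/∂q_H = 0: 77 - 2q_H - (q_E) = 0.
Best responses: q_E = (104 - q_H)/2, q_H = (77 - q_E)/2.
Solving the pair: q_E = 131/3, q_H = 50/3.
Total output Q = 181/3, so price P = 154 - 181/3 = 281/3.

93.67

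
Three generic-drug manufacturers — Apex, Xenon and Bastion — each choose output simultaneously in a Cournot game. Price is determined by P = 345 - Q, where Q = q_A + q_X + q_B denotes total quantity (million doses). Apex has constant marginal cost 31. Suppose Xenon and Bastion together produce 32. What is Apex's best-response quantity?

With rivals' combined output fixed at 32, Apex's profit is π_A = (345 - 32 - q_A)q_A - (31q_A) = (313 - q_A)q_A - (31q_A).
∂π_A/∂q_A = 282 - 2q_A = 0, so q_A = 141.

141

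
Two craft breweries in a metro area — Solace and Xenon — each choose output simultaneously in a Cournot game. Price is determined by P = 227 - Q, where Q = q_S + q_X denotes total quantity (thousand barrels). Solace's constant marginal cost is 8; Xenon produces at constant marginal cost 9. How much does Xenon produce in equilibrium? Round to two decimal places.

Solace's profit: π_S = (227 - Q)q_S - (8q_S). Setting ∂π_S/∂q_S = 0: 219 - 2q_S - (q_X) = 0.
Xenon's first-order condition: 218 - 2q_X - (q_S) = 0.
Rearranging gives the reaction functions q_S = (219 - q_X)/2 and q_X = (218 - q_S)/2.
Substituting one into the other gives q_S = 220/3 and q_X = 217/3.

72.33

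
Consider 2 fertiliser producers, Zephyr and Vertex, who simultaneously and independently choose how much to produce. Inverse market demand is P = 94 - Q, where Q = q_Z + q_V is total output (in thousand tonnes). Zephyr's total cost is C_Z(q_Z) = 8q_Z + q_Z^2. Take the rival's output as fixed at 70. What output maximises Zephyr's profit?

4

With the rival's output fixed at 70, Zephyr's profit is π_Z = (94 - 70 - q_Z)q_Z - (8q_Z + q_Z²) = (24 - q_Z)q_Z - (8q_Z + q_Z²).
∂π_Z/∂q_Z = 16 - 4q_Z = 0, so q_Z = 4.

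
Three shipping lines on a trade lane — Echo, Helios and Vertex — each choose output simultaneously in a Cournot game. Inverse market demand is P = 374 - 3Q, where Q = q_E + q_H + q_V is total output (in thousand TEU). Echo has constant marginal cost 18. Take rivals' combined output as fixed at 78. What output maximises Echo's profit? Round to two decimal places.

With rivals' combined output fixed at 78, Echo's profit is π_E = (374 - 3·78 - 3q_E)q_E - (18q_E) = (140 - 3q_E)q_E - (18q_E).
∂π_E/∂q_E = 122 - 6q_E = 0, so q_E = 61/3.

20.33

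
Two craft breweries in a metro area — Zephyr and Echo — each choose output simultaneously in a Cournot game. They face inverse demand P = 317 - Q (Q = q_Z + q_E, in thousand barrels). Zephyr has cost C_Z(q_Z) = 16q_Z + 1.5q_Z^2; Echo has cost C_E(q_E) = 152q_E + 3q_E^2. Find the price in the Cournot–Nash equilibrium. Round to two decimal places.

246.05

Zephyr's profit: π_Z = (317 - Q)q_Z - (16q_Z + (3/2)q_Z²). Setting ∂π_Z/∂q_Z = 0: 301 - 5q_Z - (q_E) = 0.
Echo's first-order condition: 165 - 8q_E - (q_Z) = 0.
Rearranging gives the reaction functions q_Z = (301 - q_E)/5 and q_E = (165 - q_Z)/8.
Solving the pair: q_Z = 57.5128, q_E = 524/39.
Total output Q = 70.9487, so price P = 317 - 70.9487 = 246.0513.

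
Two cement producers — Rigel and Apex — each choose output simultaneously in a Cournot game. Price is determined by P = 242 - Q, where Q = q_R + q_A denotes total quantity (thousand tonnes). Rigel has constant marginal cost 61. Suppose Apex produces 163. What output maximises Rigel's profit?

With the rival's output fixed at 163, Rigel's profit is π_R = (242 - 163 - q_R)q_R - (61q_R) = (79 - q_R)q_R - (61q_R).
∂π_R/∂q_R = 18 - 2q_R = 0, so q_R = 9.

9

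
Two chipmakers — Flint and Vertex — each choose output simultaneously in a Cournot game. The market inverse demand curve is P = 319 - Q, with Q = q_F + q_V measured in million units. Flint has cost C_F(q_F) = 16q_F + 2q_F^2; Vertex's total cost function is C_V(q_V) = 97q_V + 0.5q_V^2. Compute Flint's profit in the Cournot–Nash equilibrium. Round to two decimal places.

4899.33

Flint's profit: π_F = (319 - Q)q_F - (16q_F + 2q_F²). Setting ∂π_F/∂q_F = 0: 303 - 6q_F - (q_V) = 0.
Vertex's first-order condition: 222 - 3q_V - (q_F) = 0.
Best responses: q_F = (303 - q_V)/6, q_V = (222 - q_F)/3.
Solving the pair: q_F = 687/17, q_V = 1029/17.
Price P = 319 - 1716/17 = 218.0588.
Flint's profit: 218.0588·(687/17) - 16·(687/17) - 2(687/17)² = 4899.3322.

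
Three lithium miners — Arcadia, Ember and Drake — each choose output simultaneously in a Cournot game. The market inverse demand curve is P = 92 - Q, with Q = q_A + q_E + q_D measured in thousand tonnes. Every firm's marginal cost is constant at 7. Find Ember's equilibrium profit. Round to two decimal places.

Each firm earns π_i = (92 - Q)q_i - 7q_i.
Setting ∂π_i/∂q_i = 0 with rivals' quantities fixed: 85 - 2q_i - Σ_{j≠i} q_j = 0.
By symmetry each firm produces the same amount; substituting Σ_{j≠i} q_j = 2q_i yields q_i = 85/4.
Price P = 92 - 255/4 = 113/4.
Ember's profit: (113/4 - 7)·(85/4) = 451.5625.

451.56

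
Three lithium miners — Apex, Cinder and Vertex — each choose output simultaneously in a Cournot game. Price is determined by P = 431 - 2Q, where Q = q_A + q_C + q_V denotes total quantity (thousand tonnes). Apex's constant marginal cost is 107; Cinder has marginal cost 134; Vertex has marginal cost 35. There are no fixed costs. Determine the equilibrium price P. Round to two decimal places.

176.75

Apex's profit: π_A = (431 - 2Q)q_A - (107q_A). Setting ∂π_A/∂q_A = 0: 324 - 4q_A - 2(q_C + q_V) = 0.
Cinder's first-order condition: 297 - 4q_C - 2(q_A + q_V) = 0.
Vertex's first-order condition: 396 - 4q_V - 2(q_A + q_C) = 0.
Adding the 3 first-order conditions: 1017 − 8Q = 0, so Q = 1017/8.
Back-substituting: q_A = (324 − 1017/4)/2 = 279/8, q_C = (297 − 1017/4)/2 = 171/8, q_V = (396 − 1017/4)/2 = 567/8.
Total output Q = 1017/8, so price P = 431 - 2·(1017/8) = 707/4.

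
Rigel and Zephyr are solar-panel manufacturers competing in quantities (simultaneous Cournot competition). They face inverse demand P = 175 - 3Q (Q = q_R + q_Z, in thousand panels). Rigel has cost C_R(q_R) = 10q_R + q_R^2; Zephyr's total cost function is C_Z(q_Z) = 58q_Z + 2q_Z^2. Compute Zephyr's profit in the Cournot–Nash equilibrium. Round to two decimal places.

Rigel's profit: π_R = (175 - 3Q)q_R - (10q_R + q_R²). Setting ∂π_R/∂q_R = 0: 165 - 8q_R - 3(q_Z) = 0.
Zephyr's first-order condition: 117 - 10q_Z - 3(q_R) = 0.
Best responses: q_R = (165 - 3q_Z)/8, q_Z = (117 - 3q_R)/10.
Solving the pair: q_R = 1299/71, q_Z = 441/71.
Price P = 175 - 3·(1740/71) = 101.4789.
Zephyr's profit: 101.4789·(441/71) - 58·(441/71) - 2(441/71)² = 192.8992.

192.90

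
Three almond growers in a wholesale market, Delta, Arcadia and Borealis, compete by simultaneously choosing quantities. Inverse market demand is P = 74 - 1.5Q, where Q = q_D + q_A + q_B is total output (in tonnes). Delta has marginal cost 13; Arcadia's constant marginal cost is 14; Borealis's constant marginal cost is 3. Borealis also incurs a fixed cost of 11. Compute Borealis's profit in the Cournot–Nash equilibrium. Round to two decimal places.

341.67

Delta's profit: π_D = (74 - 1.5Q)q_D - (13q_D). Setting ∂π_D/∂q_D = 0: 61 - 3q_D - (3/2)(q_A + q_B) = 0.
Arcadia's profit: π_A = (74 - 1.5Q)q_A - (14q_A). Setting ∂π_A/∂q_A = 0: 60 - 3q_A - (3/2)(q_D + q_B) = 0.
Borealis's profit: π_B = (74 - 1.5Q)q_B - (3q_B). Setting ∂π_B/∂q_B = 0: 71 - 3q_B - (3/2)(q_D + q_A) = 0.
Adding the 3 conditions: 192 − 3Q − 3Q = 0, i.e. Q = 32.
Back-substituting: q_D = (61 − 48)/(3/2) = 26/3, q_A = (60 − 48)/(3/2) = 8, q_B = (71 − 48)/(3/2) = 46/3.
Price P = 74 - (3/2)·32 = 26.
Borealis's profit: (26 - 3)·(46/3) - 11 = 1025/3.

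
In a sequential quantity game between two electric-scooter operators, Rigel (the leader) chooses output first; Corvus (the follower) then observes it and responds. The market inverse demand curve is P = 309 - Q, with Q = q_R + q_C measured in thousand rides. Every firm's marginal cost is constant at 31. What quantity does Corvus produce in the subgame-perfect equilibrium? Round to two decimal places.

69.50

Solve by backward induction. Given q_R, the follower Corvus maximises π_C = (309 - q_R - q_C)q_C - 31q_C.
Setting the follower's marginal profit to zero, 278 - q_R - 2q_C = 0, i.e. q_C = (278 - q_R)/2.
Rigel substitutes q_C(q_R) into its own profit: π_R = q_R(309 - q_R - (278 - q_R)/2) - 31q_R = (170 - (1/2)q_R)q_R - 31q_R.
Leader FOC: 139 - q_R = 0, so q_R = 139.
Then q_C = (278 - 139)/2 = 139/2.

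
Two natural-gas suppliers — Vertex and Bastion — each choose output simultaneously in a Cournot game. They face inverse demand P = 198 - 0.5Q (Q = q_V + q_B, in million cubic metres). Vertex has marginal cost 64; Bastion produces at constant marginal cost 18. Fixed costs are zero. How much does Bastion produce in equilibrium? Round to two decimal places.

150.67

Vertex's profit: π_V = (198 - 0.5Q)q_V - (64q_V). Setting ∂π_V/∂q_V = 0: 134 - q_V - (1/2)(q_B) = 0.
Bastion's first-order condition: 180 - q_B - (1/2)(q_V) = 0.
So q_V = (134 - (1/2)q_B) and q_B = (180 - (1/2)q_V).
Substituting one into the other gives q_V = 176/3 and q_B = 452/3.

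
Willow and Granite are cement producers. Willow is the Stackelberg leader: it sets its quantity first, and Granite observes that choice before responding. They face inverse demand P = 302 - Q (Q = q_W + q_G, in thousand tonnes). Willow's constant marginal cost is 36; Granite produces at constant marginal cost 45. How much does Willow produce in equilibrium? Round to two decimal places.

137.50

Solve by backward induction. Given q_W, the follower Granite maximises π_G = (302 - q_W - q_G)q_G - 45q_G.
Follower FOC: 257 - q_W - 2q_G = 0, so q_G(q_W) = (257 - q_W)/2.
The leader anticipates this reaction. Substituting into P = 302 - Q gives P = 347/2 - (1/2)q_W, so π_W = (347/2 - (1/2)q_W)q_W - 36q_W.
The leader's first-order condition 275/2 - q_W = 0 yields q_W = 275/2.
Then q_G = (257 - 275/2)/2 = 239/4.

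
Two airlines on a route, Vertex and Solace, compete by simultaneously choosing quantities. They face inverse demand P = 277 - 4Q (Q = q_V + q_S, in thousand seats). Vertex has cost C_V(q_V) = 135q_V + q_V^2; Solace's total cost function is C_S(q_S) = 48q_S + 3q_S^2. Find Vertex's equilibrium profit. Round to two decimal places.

373.69

Vertex's profit: π_V = (277 - 4Q)q_V - (135q_V + q_V²). Setting ∂π_V/∂q_V = 0: 142 - 10q_V - 4(q_S) = 0.
Solace's first-order condition: 229 - 14q_S - 4(q_V) = 0.
So q_V = (142 - 4q_S)/10 and q_S = (229 - 4q_V)/14.
Solving the pair: q_V = 268/31, q_S = 861/62.
Price P = 277 - 4·(1397/62) = 186.8710.
Vertex's profit: 186.8710·(268/31) - 135·(268/31) - (268/31)² = 373.6941.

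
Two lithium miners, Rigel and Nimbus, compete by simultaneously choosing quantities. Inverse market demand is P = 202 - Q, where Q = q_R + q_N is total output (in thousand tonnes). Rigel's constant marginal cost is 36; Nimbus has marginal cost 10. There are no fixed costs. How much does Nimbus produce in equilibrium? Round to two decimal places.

Rigel's profit: π_R = (202 - Q)q_R - (36q_R). Setting ∂π_R/∂q_R = 0: 166 - 2q_R - (q_N) = 0.
Nimbus's profit: π_N = (202 - Q)q_N - (10q_N). Setting ∂π_N/∂q_N = 0: 192 - 2q_N - (q_R) = 0.
So q_R = (166 - q_N)/2 and q_N = (192 - q_R)/2.
Solving the pair: q_R = 140/3, q_N = 218/3.

72.67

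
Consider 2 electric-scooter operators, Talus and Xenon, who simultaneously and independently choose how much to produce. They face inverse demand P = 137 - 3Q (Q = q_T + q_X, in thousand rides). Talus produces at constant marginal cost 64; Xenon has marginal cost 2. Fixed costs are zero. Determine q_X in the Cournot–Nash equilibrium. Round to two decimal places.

21.89

Talus's profit: π_T = (137 - 3Q)q_T - (64q_T). Setting ∂π_T/∂q_T = 0: 73 - 6q_T - 3(q_X) = 0.
Xenon's profit: π_X = (137 - 3Q)q_X - (2q_X). Setting ∂π_X/∂q_X = 0: 135 - 6q_X - 3(q_T) = 0.
So q_T = (73 - 3q_X)/6 and q_X = (135 - 3q_T)/6.
Solving the pair: q_T = 11/9, q_X = 197/9.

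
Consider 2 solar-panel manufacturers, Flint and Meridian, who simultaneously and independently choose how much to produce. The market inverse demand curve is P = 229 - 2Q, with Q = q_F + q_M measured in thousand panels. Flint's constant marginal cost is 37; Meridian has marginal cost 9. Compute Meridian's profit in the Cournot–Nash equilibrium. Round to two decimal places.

Flint's profit: π_F = (229 - 2Q)q_F - (37q_F). Setting ∂π_F/∂q_F = 0: 192 - 4q_F - 2(q_M) = 0.
Meridian's first-order condition: 220 - 4q_M - 2(q_F) = 0.
Best responses: q_F = (192 - 2q_M)/4, q_M = (220 - 2q_F)/4.
Solving the pair: q_F = 82/3, q_M = 124/3.
Price P = 229 - 2·(206/3) = 275/3.
Meridian's profit: (275/3 - 9)·(124/3) = 3416.8889.

3416.89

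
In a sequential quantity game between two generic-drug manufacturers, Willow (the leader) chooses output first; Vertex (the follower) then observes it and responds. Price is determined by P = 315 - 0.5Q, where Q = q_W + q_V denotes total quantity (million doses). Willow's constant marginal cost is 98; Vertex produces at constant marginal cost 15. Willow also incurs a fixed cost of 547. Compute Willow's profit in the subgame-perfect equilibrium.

The follower Vertex best-responds to any q_W: π_V = (315 - 0.5Q)q_V - 15q_V.
∂π_V/∂q_V = 300 - (1/2)q_W - q_V = 0 gives the reaction function q_V = (300 - (1/2)q_W).
Willow substitutes q_V(q_W) into its own profit: π_W = q_W(315 - (1/2)q_W - (300 - (1/2)q_W)/2) - 98q_W = (165 - (1/4)q_W)q_W - 98q_W.
Maximising: ∂π_W/∂q_W = 67 - (1/2)q_W = 0, giving q_W = 134.
Then q_V = (300 - (1/2)·134) = 233.
Price P = 315 - (1/2)·367 = 263/2.
Willow's profit: (263/2 - 98)·134 - 547 = 3942.

3942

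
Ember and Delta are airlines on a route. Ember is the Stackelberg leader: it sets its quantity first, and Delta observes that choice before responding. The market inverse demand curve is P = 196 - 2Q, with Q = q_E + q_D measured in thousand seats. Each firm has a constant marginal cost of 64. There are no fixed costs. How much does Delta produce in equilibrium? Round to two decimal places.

The follower Delta best-responds to any q_E: π_D = (196 - 2Q)q_D - 64q_D.
Setting the follower's marginal profit to zero, 132 - 2q_E - 4q_D = 0, i.e. q_D = (132 - 2q_E)/4.
Ember substitutes q_D(q_E) into its own profit: π_E = q_E(196 - 2q_E - (132 - 2q_E)/2) - 64q_E = (130 - q_E)q_E - 64q_E.
Leader FOC: 66 - 2q_E = 0, so q_E = 33.
Then q_D = (132 - 2·33)/4 = 33/2.

16.50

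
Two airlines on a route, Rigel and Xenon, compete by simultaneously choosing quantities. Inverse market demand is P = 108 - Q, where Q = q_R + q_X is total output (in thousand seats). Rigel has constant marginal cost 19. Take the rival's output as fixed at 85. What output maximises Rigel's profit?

With the rival's output fixed at 85, Rigel's profit is π_R = (108 - 85 - q_R)q_R - (19q_R) = (23 - q_R)q_R - (19q_R).
∂π_R/∂q_R = 4 - 2q_R = 0, so q_R = 2.

2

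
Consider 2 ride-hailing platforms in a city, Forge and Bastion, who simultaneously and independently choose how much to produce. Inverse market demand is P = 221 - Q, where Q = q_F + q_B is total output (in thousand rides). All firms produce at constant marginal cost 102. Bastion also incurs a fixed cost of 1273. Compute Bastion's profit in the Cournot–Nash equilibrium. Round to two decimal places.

300.44

A representative firm's profit is π_i = q_i(221 - Q) - 102q_i.
Setting ∂π_i/∂q_i = 0 with rivals' quantities fixed: 119 - 2q_i - q_j = 0.
By symmetry each firm produces the same amount; substituting q_j = q_i yields q_i = 119/3.
Price P = 221 - 238/3 = 425/3.
Bastion's profit: (425/3 - 102)·(119/3) - 1273 = 300.4444.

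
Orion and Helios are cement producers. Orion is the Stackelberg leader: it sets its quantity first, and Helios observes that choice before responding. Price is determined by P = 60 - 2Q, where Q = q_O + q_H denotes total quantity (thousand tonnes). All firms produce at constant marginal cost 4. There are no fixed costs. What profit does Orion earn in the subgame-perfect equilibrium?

The follower Helios best-responds to any q_O: π_H = (60 - 2Q)q_H - 4q_H.
∂π_H/∂q_H = 56 - 2q_O - 4q_H = 0 gives the reaction function q_H = (56 - 2q_O)/4.
The leader anticipates this reaction. Substituting into P = 60 - 2Q gives P = 32 - q_O, so π_O = (32 - q_O)q_O - 4q_O.
Leader FOC: 28 - 2q_O = 0, so q_O = 14.
Then q_H = (56 - 2·14)/4 = 7.
Price P = 60 - 2·21 = 18.
Orion's profit: (18 - 4)·14 = 196.

196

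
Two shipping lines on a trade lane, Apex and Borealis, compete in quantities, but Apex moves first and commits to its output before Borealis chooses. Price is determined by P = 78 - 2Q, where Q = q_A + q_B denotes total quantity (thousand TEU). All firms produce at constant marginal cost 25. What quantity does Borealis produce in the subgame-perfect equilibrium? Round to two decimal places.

6.63

The follower Borealis best-responds to any q_A: π_B = (78 - 2Q)q_B - 25q_B.
Follower FOC: 53 - 2q_A - 4q_B = 0, so q_B(q_A) = (53 - 2q_A)/4.
The leader anticipates this reaction. Substituting into P = 78 - 2Q gives P = 103/2 - q_A, so π_A = (103/2 - q_A)q_A - 25q_A.
Leader FOC: 53/2 - 2q_A = 0, so q_A = 53/4.
Then q_B = (53 - 2·(53/4))/4 = 53/8.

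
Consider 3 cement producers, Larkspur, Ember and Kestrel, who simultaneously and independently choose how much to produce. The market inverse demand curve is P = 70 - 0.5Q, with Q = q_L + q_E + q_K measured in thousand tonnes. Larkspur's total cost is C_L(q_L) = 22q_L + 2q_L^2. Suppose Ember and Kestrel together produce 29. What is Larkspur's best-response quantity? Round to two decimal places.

6.70

With rivals' combined output fixed at 29, Larkspur's profit is π_L = (70 - (1/2)·29 - (1/2)q_L)q_L - (22q_L + 2q_L²) = (111/2 - (1/2)q_L)q_L - (22q_L + 2q_L²).
∂π_L/∂q_L = 67/2 - 5q_L = 0, so q_L = 67/10.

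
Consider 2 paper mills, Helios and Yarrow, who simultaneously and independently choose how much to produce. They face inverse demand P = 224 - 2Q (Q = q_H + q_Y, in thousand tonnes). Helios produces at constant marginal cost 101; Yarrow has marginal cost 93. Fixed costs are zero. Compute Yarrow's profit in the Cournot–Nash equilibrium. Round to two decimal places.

Helios's profit: π_H = (224 - 2Q)q_H - (101q_H). Setting ∂π_H/∂q_H = 0: 123 - 4q_H - 2(q_Y) = 0.
Yarrow's profit: π_Y = (224 - 2Q)q_Y - (93q_Y). Setting ∂π_Y/∂q_Y = 0: 131 - 4q_Y - 2(q_H) = 0.
Rearranging gives the reaction functions q_H = (123 - 2q_Y)/4 and q_Y = (131 - 2q_H)/4.
Solving the pair: q_H = 115/6, q_Y = 139/6.
Price P = 224 - 2·(127/3) = 418/3.
Yarrow's profit: (418/3 - 93)·(139/6) = 1073.3889.

1073.39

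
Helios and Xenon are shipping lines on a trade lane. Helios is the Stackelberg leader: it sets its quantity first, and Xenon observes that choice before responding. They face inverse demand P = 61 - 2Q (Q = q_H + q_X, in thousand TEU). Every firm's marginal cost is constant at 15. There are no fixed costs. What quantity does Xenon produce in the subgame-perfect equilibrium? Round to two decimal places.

5.75

Solve by backward induction. Given q_H, the follower Xenon maximises π_X = (61 - 2q_H - 2q_X)q_X - 15q_X.
Follower FOC: 46 - 2q_H - 4q_X = 0, so q_X(q_H) = (46 - 2q_H)/4.
The leader anticipates this reaction. Substituting into P = 61 - 2Q gives P = 38 - q_H, so π_H = (38 - q_H)q_H - 15q_H.
Maximising: ∂π_H/∂q_H = 23 - 2q_H = 0, giving q_H = 23/2.
Then q_X = (46 - 2·(23/2))/4 = 23/4.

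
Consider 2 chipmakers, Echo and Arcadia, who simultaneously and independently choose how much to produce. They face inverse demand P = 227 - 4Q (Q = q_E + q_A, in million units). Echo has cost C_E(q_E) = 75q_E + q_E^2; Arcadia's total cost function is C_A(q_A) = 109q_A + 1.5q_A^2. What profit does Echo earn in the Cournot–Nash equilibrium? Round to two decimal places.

Echo's profit: π_E = (227 - 4Q)q_E - (75q_E + q_E²). Setting ∂π_E/∂q_E = 0: 152 - 10q_E - 4(q_A) = 0.
Arcadia's first-order condition: 118 - 11q_A - 4(q_E) = 0.
So q_E = (152 - 4q_A)/10 and q_A = (118 - 4q_E)/11.
Substituting one into the other gives q_E = 600/47 and q_A = 286/47.
Price P = 227 - 4·(886/47) = 151.5957.
Echo's profit: 151.5957·(600/47) - 75·(600/47) - (600/47)² = 814.8483.

814.85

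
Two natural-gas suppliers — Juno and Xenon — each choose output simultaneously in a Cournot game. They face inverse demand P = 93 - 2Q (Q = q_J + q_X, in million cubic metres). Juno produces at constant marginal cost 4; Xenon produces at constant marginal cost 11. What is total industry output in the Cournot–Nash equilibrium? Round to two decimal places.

28.50

Juno's profit: π_J = (93 - 2Q)q_J - (4q_J). Setting ∂π_J/∂q_J = 0: 89 - 4q_J - 2(q_X) = 0.
Xenon's profit: π_X = (93 - 2Q)q_X - (11q_X). Setting ∂π_X/∂q_X = 0: 82 - 4q_X - 2(q_J) = 0.
So q_J = (89 - 2q_X)/4 and q_X = (82 - 2q_J)/4.
Solving the pair: q_J = 16, q_X = 25/2.
Total output Q = 16 + 25/2 = 57/2.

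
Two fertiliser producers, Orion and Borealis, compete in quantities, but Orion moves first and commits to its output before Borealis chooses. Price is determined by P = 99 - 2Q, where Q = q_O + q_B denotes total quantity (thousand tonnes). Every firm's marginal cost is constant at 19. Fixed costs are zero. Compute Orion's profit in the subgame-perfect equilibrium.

The follower Borealis best-responds to any q_O: π_B = (99 - 2Q)q_B - 19q_B.
Setting the follower's marginal profit to zero, 80 - 2q_O - 4q_B = 0, i.e. q_B = (80 - 2q_O)/4.
Orion substitutes q_B(q_O) into its own profit: π_O = q_O(99 - 2q_O - (80 - 2q_O)/2) - 19q_O = (59 - q_O)q_O - 19q_O.
Leader FOC: 40 - 2q_O = 0, so q_O = 20.
Then q_B = (80 - 2·20)/4 = 10.
Price P = 99 - 2·30 = 39.
Orion's profit: (39 - 19)·20 = 400.

400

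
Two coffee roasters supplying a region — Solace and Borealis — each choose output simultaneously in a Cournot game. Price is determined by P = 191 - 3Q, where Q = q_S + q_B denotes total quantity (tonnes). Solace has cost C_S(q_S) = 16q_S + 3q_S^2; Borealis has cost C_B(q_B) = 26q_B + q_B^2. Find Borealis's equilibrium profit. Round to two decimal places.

1118.79

Solace's profit: π_S = (191 - 3Q)q_S - (16q_S + 3q_S²). Setting ∂π_S/∂q_S = 0: 175 - 12q_S - 3(q_B) = 0.
Borealis's profit: π_B = (191 - 3Q)q_B - (26q_B + q_B²). Setting ∂π_B/∂q_B = 0: 165 - 8q_B - 3(q_S) = 0.
So q_S = (175 - 3q_B)/12 and q_B = (165 - 3q_S)/8.
Substituting one into the other gives q_S = 905/87 and q_B = 485/29.
Price P = 191 - 3·27.1264 = 109.6207.
Borealis's profit: 109.6207·(485/29) - 26·(485/29) - (485/29)² = 1118.7872.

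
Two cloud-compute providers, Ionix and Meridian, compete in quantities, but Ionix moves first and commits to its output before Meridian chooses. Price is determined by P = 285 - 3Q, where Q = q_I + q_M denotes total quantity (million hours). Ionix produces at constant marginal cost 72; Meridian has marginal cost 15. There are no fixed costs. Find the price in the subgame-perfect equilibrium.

111

Solve by backward induction. Given q_I, the follower Meridian maximises π_M = (285 - 3q_I - 3q_M)q_M - 15q_M.
Follower FOC: 270 - 3q_I - 6q_M = 0, so q_M(q_I) = (270 - 3q_I)/6.
Ionix substitutes q_M(q_I) into its own profit: π_I = q_I(285 - 3q_I - (270 - 3q_I)/2) - 72q_I = (150 - (3/2)q_I)q_I - 72q_I.
Leader FOC: 78 - 3q_I = 0, so q_I = 26.
Then q_M = (270 - 3·26)/6 = 32.
Total output Q = 58, so price P = 285 - 3·58 = 111.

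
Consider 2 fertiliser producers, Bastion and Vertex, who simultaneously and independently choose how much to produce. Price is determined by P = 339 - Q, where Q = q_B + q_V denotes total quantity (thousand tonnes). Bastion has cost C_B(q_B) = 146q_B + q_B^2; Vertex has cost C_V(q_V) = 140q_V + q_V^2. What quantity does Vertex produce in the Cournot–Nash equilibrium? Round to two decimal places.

40.20

Bastion's profit: π_B = (339 - Q)q_B - (146q_B + q_B²). Setting ∂π_B/∂q_B = 0: 193 - 4q_B - (q_V) = 0.
Vertex's first-order condition: 199 - 4q_V - (q_B) = 0.
So q_B = (193 - q_V)/4 and q_V = (199 - q_B)/4.
Solving the pair: q_B = 191/5, q_V = 201/5.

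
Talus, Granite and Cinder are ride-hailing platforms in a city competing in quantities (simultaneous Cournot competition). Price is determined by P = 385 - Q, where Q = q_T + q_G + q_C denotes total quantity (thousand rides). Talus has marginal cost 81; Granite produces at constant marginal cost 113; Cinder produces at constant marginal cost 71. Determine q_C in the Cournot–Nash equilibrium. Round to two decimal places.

91.50

Talus's profit: π_T = (385 - Q)q_T - (81q_T). Setting ∂π_T/∂q_T = 0: 304 - 2q_T - (q_G + q_C) = 0.
Granite's profit: π_G = (385 - Q)q_G - (113q_G). Setting ∂π_G/∂q_G = 0: 272 - 2q_G - (q_T + q_C) = 0.
Cinder's first-order condition: 314 - 2q_C - (q_T + q_G) = 0.
Adding the 3 first-order conditions: 890 − 4Q = 0, so Q = 445/2.
Back-substituting: q_T = (304 − 445/2) = 163/2, q_G = (272 − 445/2) = 99/2, q_C = (314 − 445/2) = 183/2.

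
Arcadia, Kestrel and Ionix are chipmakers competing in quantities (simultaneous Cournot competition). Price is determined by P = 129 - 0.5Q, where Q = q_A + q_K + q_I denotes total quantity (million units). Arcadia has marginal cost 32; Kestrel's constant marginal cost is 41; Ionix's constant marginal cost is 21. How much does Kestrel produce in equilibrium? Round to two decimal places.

Arcadia's profit: π_A = (129 - 0.5Q)q_A - (32q_A). Setting ∂π_A/∂q_A = 0: 97 - q_A - (1/2)(q_K + q_I) = 0.
Kestrel's profit: π_K = (129 - 0.5Q)q_K - (41q_K). Setting ∂π_K/∂q_K = 0: 88 - q_K - (1/2)(q_A + q_I) = 0.
Ionix's profit: π_I = (129 - 0.5Q)q_I - (21q_I). Setting ∂π_I/∂q_I = 0: 108 - q_I - (1/2)(q_A + q_K) = 0.
Adding the 3 first-order conditions: 293 − 2Q = 0, so Q = 293/2.
Back-substituting: q_A = (97 − 293/4)/(1/2) = 95/2, q_K = (88 − 293/4)/(1/2) = 59/2, q_I = (108 − 293/4)/(1/2) = 139/2.

29.50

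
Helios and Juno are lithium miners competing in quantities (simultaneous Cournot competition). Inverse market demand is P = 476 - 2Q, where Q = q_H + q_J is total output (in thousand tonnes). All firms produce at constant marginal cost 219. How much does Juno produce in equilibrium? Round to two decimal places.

Each firm earns π_i = (476 - 2Q)q_i - 219q_i.
Setting ∂π_i/∂q_i = 0 with rivals' quantities fixed: 257 - 4q_i - 2q_j = 0.
By symmetry each firm produces the same amount; substituting q_j = q_i yields q_i = 257/6.

42.83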